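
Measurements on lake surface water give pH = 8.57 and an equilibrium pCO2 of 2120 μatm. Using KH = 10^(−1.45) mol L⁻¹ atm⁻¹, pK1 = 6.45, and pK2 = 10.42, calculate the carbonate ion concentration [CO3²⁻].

[CO3²⁻] = 0.140 mmol/L

[CO2*] = KH · pCO2 = 10^(−1.45) × 2120×10^-6 = 7.522×10^-5 mol/L
α₀ = 1/(1 + K1/[H⁺] + K1K2/[H⁺]²) = 1/(1 + 10^+2.12 + 10^+0.27) = 0.007425
DIC = [CO2*]/α₀ = 7.522×10^-5 / 0.007425 = 10.13 mmol/L
[CO3²⁻] = α₂·DIC; α₂ = 0.01383, so [CO3²⁻] = 0.01383 × 10.13 = 0.140 mmol/L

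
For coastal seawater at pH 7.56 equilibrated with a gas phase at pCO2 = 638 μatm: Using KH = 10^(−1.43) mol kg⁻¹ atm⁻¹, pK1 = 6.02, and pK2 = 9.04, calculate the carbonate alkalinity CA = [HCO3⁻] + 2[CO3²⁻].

[CO2*] = KH · pCO2 = 10^(−1.43) × 638×10^-6 = 2.370×10^-5 mol/kg
α₀ = 1/(1 + K1/[H⁺] + K1K2/[H⁺]²) = 1/(1 + 10^+1.54 + 10^+0.06) = 0.02716
DIC = [CO2*]/α₀ = 2.370×10^-5 / 0.02716 = 0.8728 mmol/kg
CA = (α₁ + 2α₂)·DIC = (0.9417 + 2×0.03118) × 0.8728 = 0.876 mmol/kg

CA = 0.876 mmol/kg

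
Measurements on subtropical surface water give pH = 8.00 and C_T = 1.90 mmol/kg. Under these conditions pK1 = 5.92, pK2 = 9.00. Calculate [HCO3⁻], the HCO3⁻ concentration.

[HCO3⁻] = 1.71 mmol/kg

α₁ = 1 / (1 + [H⁺]/K1 + K2/[H⁺]) = 1 / (1 + 10^-2.08 + 10^-1.00)
   = 1 / (1 + 0.0083176 + 0.10000) = 1/1.1083 = 0.9023
[HCO3⁻] = α₁ × DIC = 0.9023 × 1.90 = 1.71 mmol/kg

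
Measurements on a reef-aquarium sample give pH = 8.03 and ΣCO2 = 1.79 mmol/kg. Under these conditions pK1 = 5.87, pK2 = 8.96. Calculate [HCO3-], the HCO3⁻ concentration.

[HCO3⁻] = 1.59 mmol/kg

α₁ = 1 / (1 + [H⁺]/K1 + K2/[H⁺]) = 1 / (1 + 10^-2.16 + 10^-0.93)
   = 1 / (1 + 0.0069183 + 0.11749) = 1/1.1244 = 0.8894
[HCO3⁻] = α₁ × DIC = 0.8894 × 1.79 = 1.59 mmol/kg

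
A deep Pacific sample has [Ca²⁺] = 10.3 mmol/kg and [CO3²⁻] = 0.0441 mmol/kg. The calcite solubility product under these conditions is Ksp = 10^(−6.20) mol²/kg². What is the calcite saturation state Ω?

Ksp = 10^(−6.20) = 6.310×10^-7
Ω = [Ca²⁺][CO3²⁻]/Ksp = (10.3×10^-3)(0.0441×10^-3) / 6.310×10^-7 = 0.720

Ω = 0.720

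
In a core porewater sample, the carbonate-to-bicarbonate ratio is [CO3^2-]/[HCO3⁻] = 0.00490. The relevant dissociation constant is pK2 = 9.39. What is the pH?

From K2 = [H⁺][CO3^2-]/[HCO3⁻]:  pH = pK2 + log₁₀([CO3^2-]/[HCO3⁻])
log₁₀(0.00490) = -2.310
pH = 9.39 + (-2.310) = 7.08

pH = 7.08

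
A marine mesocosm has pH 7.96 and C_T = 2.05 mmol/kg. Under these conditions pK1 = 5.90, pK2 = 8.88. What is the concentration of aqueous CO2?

α₀ = 1 / (1 + K1/[H⁺] + K1K2/[H⁺]²) = 1 / (1 + 10^+2.06 + 10^+1.14)
   = 1 / (1 + 114.82 + 13.804) = 1/129.62 = 0.007715
[CO2*] = α₀ × DIC = 0.007715 × 2.05 = 0.0158 mmol/kg = 15.8 μmol/kg

[CO2*] = 15.8 μmol/kg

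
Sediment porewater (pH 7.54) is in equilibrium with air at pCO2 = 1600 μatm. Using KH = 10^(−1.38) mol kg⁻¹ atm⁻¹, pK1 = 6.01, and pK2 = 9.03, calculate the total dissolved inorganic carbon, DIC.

DIC = 2.40 mmol/kg

[CO2*] = KH · pCO2 = 10^(−1.38) × 1600×10^-6 = 6.670×10^-5 mol/kg
α₀ = 1/(1 + K1/[H⁺] + K1K2/[H⁺]²) = 1/(1 + 10^+1.53 + 10^+0.04) = 0.02779
DIC = [CO2*]/α₀ = 6.670×10^-5 / 0.02779 = 2.40 mmol/kg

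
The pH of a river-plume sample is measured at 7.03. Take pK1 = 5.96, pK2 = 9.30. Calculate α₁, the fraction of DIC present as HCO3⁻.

α₁ = 0.917

α₁ = 1 / (1 + [H⁺]/K1 + K2/[H⁺]) = 1 / (1 + 10^-1.07 + 10^-2.27)
   = 1 / (1 + 0.085114 + 0.0053703) = 1/1.0905 = 0.9170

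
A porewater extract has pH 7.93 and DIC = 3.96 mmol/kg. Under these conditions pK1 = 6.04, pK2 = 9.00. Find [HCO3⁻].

α₁ = 1 / (1 + [H⁺]/K1 + K2/[H⁺]) = 1 / (1 + 10^-1.89 + 10^-1.07)
   = 1 / (1 + 0.012882 + 0.085114) = 1/1.0980 = 0.9107
[HCO3⁻] = α₁ × DIC = 0.9107 × 3.96 = 3.61 mmol/kg

[HCO3⁻] = 3.61 mmol/kg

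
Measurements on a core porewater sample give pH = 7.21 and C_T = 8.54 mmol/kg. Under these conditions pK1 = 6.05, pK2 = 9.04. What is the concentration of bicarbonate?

α₁ = 1 / (1 + [H⁺]/K1 + K2/[H⁺]) = 1 / (1 + 10^-1.16 + 10^-1.83)
   = 1 / (1 + 0.069183 + 0.014791) = 1/1.0840 = 0.9225
[HCO3⁻] = α₁ × DIC = 0.9225 × 8.54 = 7.88 mmol/kg

[HCO3⁻] = 7.88 mmol/kg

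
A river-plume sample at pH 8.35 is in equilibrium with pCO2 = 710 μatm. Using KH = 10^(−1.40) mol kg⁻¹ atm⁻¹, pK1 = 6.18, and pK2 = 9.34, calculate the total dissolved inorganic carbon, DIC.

DIC = 4.64 mmol/kg

[CO2*] = KH · pCO2 = 10^(−1.40) × 710×10^-6 = 2.827×10^-5 mol/kg
α₀ = 1/(1 + K1/[H⁺] + K1K2/[H⁺]²) = 1/(1 + 10^+2.17 + 10^+1.18) = 0.006096
DIC = [CO2*]/α₀ = 2.827×10^-5 / 0.006096 = 4.64 mmol/kg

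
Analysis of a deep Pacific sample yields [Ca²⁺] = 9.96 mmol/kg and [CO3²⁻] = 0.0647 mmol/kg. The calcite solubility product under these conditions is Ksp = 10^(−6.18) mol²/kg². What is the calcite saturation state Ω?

Ω = 0.975

Ksp = 10^(−6.18) = 6.607×10^-7
Ω = [Ca²⁺][CO3²⁻]/Ksp = (9.96×10^-3)(0.0647×10^-3) / 6.607×10^-7 = 0.975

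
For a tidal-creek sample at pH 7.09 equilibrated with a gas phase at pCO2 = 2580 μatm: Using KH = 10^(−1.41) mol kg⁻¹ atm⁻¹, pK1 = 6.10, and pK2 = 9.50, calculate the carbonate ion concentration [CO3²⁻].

[CO2*] = KH · pCO2 = 10^(−1.41) × 2580×10^-6 = 1.004×10^-4 mol/kg
α₀ = 1/(1 + K1/[H⁺] + K1K2/[H⁺]²) = 1/(1 + 10^+0.99 + 10^-1.42) = 0.09250
DIC = [CO2*]/α₀ = 1.004×10^-4 / 0.09250 = 1.085 mmol/kg
[CO3²⁻] = α₂·DIC; α₂ = 0.003517, so [CO3²⁻] = 0.003517 × 1.085 = 0.00382 mmol/kg = 3.82 μmol/kg

[CO3²⁻] = 3.82 μmol/kg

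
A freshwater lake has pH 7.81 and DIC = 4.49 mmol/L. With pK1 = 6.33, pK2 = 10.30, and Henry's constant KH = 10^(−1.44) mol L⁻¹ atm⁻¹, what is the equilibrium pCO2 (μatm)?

pCO2 = 3950 μatm

α₀ = 1 / (1 + K1/[H⁺] + K1K2/[H⁺]²) = 1 / (1 + 10^+1.48 + 10^-1.01)
   = 1 / (1 + 30.200 + 0.097724) = 1/31.297 = 0.03195
[CO2*] = α₀ × DIC = 0.03195 × 4.49 = 0.1435 mmol/L
pCO2 = [CO2*]/KH = 1.435×10^-4 / 3.631×10^-2 = 3950 μatm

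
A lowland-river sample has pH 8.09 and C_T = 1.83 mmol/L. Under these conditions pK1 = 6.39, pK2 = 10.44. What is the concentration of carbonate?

α₂ = 1 / (1 + [H⁺]/K2 + [H⁺]²/(K1K2)) = 1 / (1 + 10^+2.35 + 10^+0.65)
   = 1 / (1 + 223.87 + 4.4668) = 1/229.34 = 0.004360
[CO3²⁻] = α₂ × DIC = 0.004360 × 1.83 = 0.00798 mmol/L = 7.98 μmol/L

[CO3²⁻] = 7.98 μmol/L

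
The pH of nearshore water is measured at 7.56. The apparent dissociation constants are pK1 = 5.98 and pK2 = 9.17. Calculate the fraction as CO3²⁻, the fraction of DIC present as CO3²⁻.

α₂ = 1 / (1 + [H⁺]/K2 + [H⁺]²/(K1K2)) = 1 / (1 + 10^+1.61 + 10^+0.03)
   = 1 / (1 + 40.738 + 1.0715) = 1/42.810 = 0.02336

α₂ = 0.0234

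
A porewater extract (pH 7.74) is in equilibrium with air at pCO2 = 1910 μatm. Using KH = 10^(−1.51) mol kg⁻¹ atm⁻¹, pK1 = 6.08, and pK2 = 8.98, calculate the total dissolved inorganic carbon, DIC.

DIC = 2.91 mmol/kg

[CO2*] = KH · pCO2 = 10^(−1.51) × 1910×10^-6 = 5.902×10^-5 mol/kg
α₀ = 1/(1 + K1/[H⁺] + K1K2/[H⁺]²) = 1/(1 + 10^+1.66 + 10^+0.42) = 0.02027
DIC = [CO2*]/α₀ = 5.902×10^-5 / 0.02027 = 2.91 mmol/kg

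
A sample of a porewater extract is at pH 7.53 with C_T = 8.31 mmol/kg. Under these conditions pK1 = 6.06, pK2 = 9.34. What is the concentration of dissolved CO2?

[CO2*] = 0.268 mmol/kg

α₀ = 1 / (1 + K1/[H⁺] + K1K2/[H⁺]²) = 1 / (1 + 10^+1.47 + 10^-0.34)
   = 1 / (1 + 29.512 + 0.45709) = 1/30.969 = 0.03229
[CO2*] = α₀ × DIC = 0.03229 × 8.31 = 0.268 mmol/kg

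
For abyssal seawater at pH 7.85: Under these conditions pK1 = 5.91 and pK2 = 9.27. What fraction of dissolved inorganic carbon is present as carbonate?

α₂ = 0.0362

α₂ = 1 / (1 + [H⁺]/K2 + [H⁺]²/(K1K2)) = 1 / (1 + 10^+1.42 + 10^-0.52)
   = 1 / (1 + 26.303 + 0.30200) = 1/27.605 = 0.03623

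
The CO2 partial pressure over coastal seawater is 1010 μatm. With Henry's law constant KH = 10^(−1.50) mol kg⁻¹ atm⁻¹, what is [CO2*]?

KH = 10^(−1.50) = 3.162×10^-2 mol kg⁻¹ atm⁻¹
[CO2*] = KH · pCO2 = 3.162×10^-2 × 1010×10^-6 atm = 3.19×10^-5 mol/kg

[CO2*] = 31.9 μmol/kg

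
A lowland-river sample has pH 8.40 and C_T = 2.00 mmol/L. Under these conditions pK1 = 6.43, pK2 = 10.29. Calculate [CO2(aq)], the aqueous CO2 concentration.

α₀ = 1 / (1 + K1/[H⁺] + K1K2/[H⁺]²) = 1 / (1 + 10^+1.97 + 10^+0.08)
   = 1 / (1 + 93.325 + 1.2023) = 1/95.528 = 0.01047
[CO2*] = α₀ × DIC = 0.01047 × 2.00 = 0.0209 mmol/L

[CO2*] = 0.0209 mmol/L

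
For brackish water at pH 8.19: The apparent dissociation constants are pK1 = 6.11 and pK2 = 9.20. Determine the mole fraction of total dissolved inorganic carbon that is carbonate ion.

α₂ = 1 / (1 + [H⁺]/K2 + [H⁺]²/(K1K2)) = 1 / (1 + 10^+1.01 + 10^-1.07)
   = 1 / (1 + 10.233 + 0.085114) = 1/11.318 = 0.08835

α₂ = 0.0884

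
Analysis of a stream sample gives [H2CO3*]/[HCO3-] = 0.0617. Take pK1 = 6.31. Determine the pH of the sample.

From K1 = [H⁺][HCO3-]/[H2CO3*]:  pH = pK1 − log₁₀([H2CO3*]/[HCO3-])
log₁₀(0.0617) = -1.210
pH = 6.31 − (-1.210) = 7.52

pH = 7.52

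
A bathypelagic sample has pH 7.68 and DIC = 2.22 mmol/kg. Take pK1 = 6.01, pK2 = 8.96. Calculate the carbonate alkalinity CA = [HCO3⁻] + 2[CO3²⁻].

CA = 2.28 mmol/kg

CA = [HCO3⁻] + 2[CO3²⁻] = (α₁ + 2α₂)·DIC
At pH 7.68: [H⁺]/K1 = 10^-1.67 = 0.021380, K2/[H⁺] = 10^-1.28 = 0.052481
α₁ = 1/(1 + 0.021380 + 0.052481) = 1/1.0739 = 0.9312; α₂ = α₁·K2/[H⁺] = 0.04887
α₁ + 2α₂ = 1.0290
CA = 1.0290 × 2.22 = 2.28 mmol/kg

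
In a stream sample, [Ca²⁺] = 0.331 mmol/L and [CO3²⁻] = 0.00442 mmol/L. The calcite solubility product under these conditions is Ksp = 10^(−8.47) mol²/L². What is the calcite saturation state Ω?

Ω = 0.432

Ksp = 10^(−8.47) = 3.388×10^-9
Ω = [Ca²⁺][CO3²⁻]/Ksp = (0.331×10^-3)(0.00442×10^-3) / 3.388×10^-9 = 0.432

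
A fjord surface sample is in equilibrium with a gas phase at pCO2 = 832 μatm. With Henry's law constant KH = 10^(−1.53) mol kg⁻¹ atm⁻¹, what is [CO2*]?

[CO2*] = 24.6 μmol/kg

KH = 10^(−1.53) = 2.951×10^-2 mol kg⁻¹ atm⁻¹
[CO2*] = KH · pCO2 = 2.951×10^-2 × 832×10^-6 atm = 2.46×10^-5 mol/kg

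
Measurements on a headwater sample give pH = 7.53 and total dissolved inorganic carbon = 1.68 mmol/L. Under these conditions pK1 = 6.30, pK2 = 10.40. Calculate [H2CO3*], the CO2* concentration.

α₀ = 1 / (1 + K1/[H⁺] + K1K2/[H⁺]²) = 1 / (1 + 10^+1.23 + 10^-1.64)
   = 1 / (1 + 16.982 + 0.022909) = 1/18.005 = 0.05554
[CO2*] = α₀ × DIC = 0.05554 × 1.68 = 0.0933 mmol/L

[CO2*] = 0.0933 mmol/L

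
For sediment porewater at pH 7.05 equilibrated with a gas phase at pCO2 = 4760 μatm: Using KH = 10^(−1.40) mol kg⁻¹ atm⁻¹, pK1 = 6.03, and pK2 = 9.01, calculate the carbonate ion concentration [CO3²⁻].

[CO3²⁻] = 0.0218 mmol/kg

[CO2*] = KH · pCO2 = 10^(−1.40) × 4760×10^-6 = 1.895×10^-4 mol/kg
α₀ = 1/(1 + K1/[H⁺] + K1K2/[H⁺]²) = 1/(1 + 10^+1.02 + 10^-0.94) = 0.08631
DIC = [CO2*]/α₀ = 1.895×10^-4 / 0.08631 = 2.196 mmol/kg
[CO3²⁻] = α₂·DIC; α₂ = 0.009910, so [CO3²⁻] = 0.009910 × 2.196 = 0.0218 mmol/kg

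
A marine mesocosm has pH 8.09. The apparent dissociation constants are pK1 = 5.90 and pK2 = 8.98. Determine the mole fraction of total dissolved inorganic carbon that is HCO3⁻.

α₁ = 0.881

α₁ = 1 / (1 + [H⁺]/K1 + K2/[H⁺]) = 1 / (1 + 10^-2.19 + 10^-0.89)
   = 1 / (1 + 0.0064565 + 0.12882) = 1/1.1353 = 0.8808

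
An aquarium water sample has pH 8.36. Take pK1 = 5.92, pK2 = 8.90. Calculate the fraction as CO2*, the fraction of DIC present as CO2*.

α₀ = 1 / (1 + K1/[H⁺] + K1K2/[H⁺]²) = 1 / (1 + 10^+2.44 + 10^+1.90)
   = 1 / (1 + 275.42 + 79.433) = 1/355.86 = 0.002810

α₀ = 0.00281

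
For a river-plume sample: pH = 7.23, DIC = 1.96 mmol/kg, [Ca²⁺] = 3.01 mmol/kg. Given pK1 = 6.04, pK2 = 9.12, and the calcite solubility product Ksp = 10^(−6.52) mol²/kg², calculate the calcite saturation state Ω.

Ω = 0.234

α₂ = 1 / (1 + [H⁺]/K2 + [H⁺]²/(K1K2)) = 1 / (1 + 10^+1.89 + 10^+0.70)
   = 1 / (1 + 77.625 + 5.0119) = 1/83.637 = 0.01196
[CO3²⁻] = α₂ × DIC = 0.01196 × 1.96 = 0.02343 mmol/kg
Ksp = 10^(−6.52) = 3.020×10^-7
Ω = [Ca²⁺][CO3²⁻]/Ksp = (3.01×10^-3)(2.343×10^-5) / 3.020×10^-7 = 0.234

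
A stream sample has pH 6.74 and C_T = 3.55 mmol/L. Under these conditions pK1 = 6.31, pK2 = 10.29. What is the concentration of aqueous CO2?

[CO2*] = 0.961 mmol/L

α₀ = 1 / (1 + K1/[H⁺] + K1K2/[H⁺]²) = 1 / (1 + 10^+0.43 + 10^-3.12)
   = 1 / (1 + 2.6915 + 0.00075858) = 1/3.6923 = 0.2708
[CO2*] = α₀ × DIC = 0.2708 × 3.55 = 0.961 mmol/L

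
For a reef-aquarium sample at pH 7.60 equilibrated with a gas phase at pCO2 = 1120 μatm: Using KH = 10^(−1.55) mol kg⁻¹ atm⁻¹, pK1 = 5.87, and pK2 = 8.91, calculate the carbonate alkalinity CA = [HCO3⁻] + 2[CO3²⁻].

[CO2*] = KH · pCO2 = 10^(−1.55) × 1120×10^-6 = 3.157×10^-5 mol/kg
α₀ = 1/(1 + K1/[H⁺] + K1K2/[H⁺]²) = 1/(1 + 10^+1.73 + 10^+0.42) = 0.01744
DIC = [CO2*]/α₀ = 3.157×10^-5 / 0.01744 = 1.810 mmol/kg
CA = (α₁ + 2α₂)·DIC = (0.9367 + 2×0.04588) × 1.810 = 1.86 mmol/kg

CA = 1.86 mmol/kg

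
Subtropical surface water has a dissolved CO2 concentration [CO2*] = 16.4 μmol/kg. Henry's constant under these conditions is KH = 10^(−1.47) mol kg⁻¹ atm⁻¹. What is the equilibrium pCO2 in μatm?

KH = 10^(−1.47) = 3.388×10^-2 mol kg⁻¹ atm⁻¹
pCO2 = [CO2*]/KH = 16.4×10^-6 / 3.388×10^-2 = 4.84×10^-4 atm = 484 μatm

pCO2 = 484 μatm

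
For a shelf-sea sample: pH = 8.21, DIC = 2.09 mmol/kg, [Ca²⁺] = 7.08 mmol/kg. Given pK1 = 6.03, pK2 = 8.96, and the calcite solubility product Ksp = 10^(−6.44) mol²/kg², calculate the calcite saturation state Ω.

α₂ = 1 / (1 + [H⁺]/K2 + [H⁺]²/(K1K2)) = 1 / (1 + 10^+0.75 + 10^-1.43)
   = 1 / (1 + 5.6234 + 0.037154) = 1/6.6606 = 0.1501
[CO3²⁻] = α₂ × DIC = 0.1501 × 2.09 = 0.3138 mmol/kg
Ksp = 10^(−6.44) = 3.631×10^-7
Ω = [Ca²⁺][CO3²⁻]/Ksp = (7.08×10^-3)(3.138×10^-4) / 3.631×10^-7 = 6.12

Ω = 6.12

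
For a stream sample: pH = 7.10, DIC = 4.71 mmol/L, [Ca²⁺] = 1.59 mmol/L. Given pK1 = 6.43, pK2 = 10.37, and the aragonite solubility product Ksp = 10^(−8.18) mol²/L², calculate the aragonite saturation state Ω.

Ω = 0.501

α₂ = 1 / (1 + [H⁺]/K2 + [H⁺]²/(K1K2)) = 1 / (1 + 10^+3.27 + 10^+2.60)
   = 1 / (1 + 1862.1 + 398.11) = 1/2261.2 = 0.0004422
[CO3²⁻] = α₂ × DIC = 0.0004422 × 4.71 = 0.002083 mmol/L = 2.083 μmol/L
Ksp = 10^(−8.18) = 6.607×10^-9
Ω = [Ca²⁺][CO3²⁻]/Ksp = (1.59×10^-3)(2.083×10^-6) / 6.607×10^-9 = 0.501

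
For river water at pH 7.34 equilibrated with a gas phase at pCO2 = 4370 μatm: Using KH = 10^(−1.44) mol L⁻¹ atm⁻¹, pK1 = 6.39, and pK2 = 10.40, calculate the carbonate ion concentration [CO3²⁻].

[CO3²⁻] = 1.23 μmol/L

[CO2*] = KH · pCO2 = 10^(−1.44) × 4370×10^-6 = 1.587×10^-4 mol/L
α₀ = 1/(1 + K1/[H⁺] + K1K2/[H⁺]²) = 1/(1 + 10^+0.95 + 10^-2.11) = 0.1008
DIC = [CO2*]/α₀ = 1.587×10^-4 / 0.1008 = 1.574 mmol/L
[CO3²⁻] = α₂·DIC; α₂ = 0.0007825, so [CO3²⁻] = 0.0007825 × 1.574 = 0.00123 mmol/L = 1.23 μmol/L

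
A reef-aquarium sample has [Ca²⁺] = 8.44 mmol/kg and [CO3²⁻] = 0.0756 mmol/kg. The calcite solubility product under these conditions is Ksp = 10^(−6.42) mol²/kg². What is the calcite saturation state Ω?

Ksp = 10^(−6.42) = 3.802×10^-7
Ω = [Ca²⁺][CO3²⁻]/Ksp = (8.44×10^-3)(0.0756×10^-3) / 3.802×10^-7 = 1.68

Ω = 1.68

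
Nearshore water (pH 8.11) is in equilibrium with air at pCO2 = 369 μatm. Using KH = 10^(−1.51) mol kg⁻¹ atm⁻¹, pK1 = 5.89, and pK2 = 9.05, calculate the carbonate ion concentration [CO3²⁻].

[CO2*] = KH · pCO2 = 10^(−1.51) × 369×10^-6 = 1.140×10^-5 mol/kg
α₀ = 1/(1 + K1/[H⁺] + K1K2/[H⁺]²) = 1/(1 + 10^+2.22 + 10^+1.28) = 0.005376
DIC = [CO2*]/α₀ = 1.140×10^-5 / 0.005376 = 2.121 mmol/kg
[CO3²⁻] = α₂·DIC; α₂ = 0.1024, so [CO3²⁻] = 0.1024 × 2.121 = 0.217 mmol/kg

[CO3²⁻] = 0.217 mmol/kg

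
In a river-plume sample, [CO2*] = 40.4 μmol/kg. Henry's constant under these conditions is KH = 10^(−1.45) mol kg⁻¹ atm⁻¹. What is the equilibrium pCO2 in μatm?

pCO2 = 1140 μatm

KH = 10^(−1.45) = 3.548×10^-2 mol kg⁻¹ atm⁻¹
pCO2 = [CO2*]/KH = 40.4×10^-6 / 3.548×10^-2 = 1.14×10^-3 atm = 1140 μatm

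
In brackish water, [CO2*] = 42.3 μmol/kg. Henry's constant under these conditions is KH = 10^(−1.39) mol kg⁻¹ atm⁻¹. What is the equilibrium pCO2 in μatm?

pCO2 = 1040 μatm

KH = 10^(−1.39) = 4.074×10^-2 mol kg⁻¹ atm⁻¹
pCO2 = [CO2*]/KH = 42.3×10^-6 / 4.074×10^-2 = 1.04×10^-3 atm = 1040 μatm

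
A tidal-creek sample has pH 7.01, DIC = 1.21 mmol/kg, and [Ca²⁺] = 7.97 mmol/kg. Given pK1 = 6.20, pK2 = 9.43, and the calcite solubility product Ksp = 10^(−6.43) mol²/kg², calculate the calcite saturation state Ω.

Ω = 0.0852

α₂ = 1 / (1 + [H⁺]/K2 + [H⁺]²/(K1K2)) = 1 / (1 + 10^+2.42 + 10^+1.61)
   = 1 / (1 + 263.03 + 40.738) = 1/304.76 = 0.003281
[CO3²⁻] = α₂ × DIC = 0.003281 × 1.21 = 0.003970 mmol/kg = 3.970 μmol/kg
Ksp = 10^(−6.43) = 3.715×10^-7
Ω = [Ca²⁺][CO3²⁻]/Ksp = (7.97×10^-3)(3.970×10^-6) / 3.715×10^-7 = 0.0852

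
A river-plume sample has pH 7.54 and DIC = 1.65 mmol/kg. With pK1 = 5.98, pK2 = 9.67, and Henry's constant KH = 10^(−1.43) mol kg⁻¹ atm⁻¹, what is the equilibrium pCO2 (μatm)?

α₀ = 1 / (1 + K1/[H⁺] + K1K2/[H⁺]²) = 1 / (1 + 10^+1.56 + 10^-0.57)
   = 1 / (1 + 36.308 + 0.26915) = 1/37.577 = 0.02661
[CO2*] = α₀ × DIC = 0.02661 × 1.65 = 0.04391 mmol/kg
pCO2 = [CO2*]/KH = 4.391×10^-5 / 3.715×10^-2 = 1180 μatm

pCO2 = 1180 μatm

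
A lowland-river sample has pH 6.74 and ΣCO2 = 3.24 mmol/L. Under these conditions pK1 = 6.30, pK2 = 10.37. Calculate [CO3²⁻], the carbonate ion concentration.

α₂ = 1 / (1 + [H⁺]/K2 + [H⁺]²/(K1K2)) = 1 / (1 + 10^+3.63 + 10^+3.19)
   = 1 / (1 + 4265.8 + 1548.8) = 1/5815.6 = 0.0001720
[CO3²⁻] = α₂ × DIC = 0.0001720 × 3.24 = 0.000557 mmol/L = 0.557 μmol/L

[CO3²⁻] = 0.557 μmol/L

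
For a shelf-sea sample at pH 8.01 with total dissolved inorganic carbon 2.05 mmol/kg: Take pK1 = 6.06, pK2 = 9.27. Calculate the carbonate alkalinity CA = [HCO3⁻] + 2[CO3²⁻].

CA = [HCO3⁻] + 2[CO3²⁻] = (α₁ + 2α₂)·DIC
At pH 8.01: [H⁺]/K1 = 10^-1.95 = 0.011220, K2/[H⁺] = 10^-1.26 = 0.054954
α₁ = 1/(1 + 0.011220 + 0.054954) = 1/1.0662 = 0.9379; α₂ = α₁·K2/[H⁺] = 0.05154
α₁ + 2α₂ = 1.0410
CA = 1.0410 × 2.05 = 2.13 mmol/kg

CA = 2.13 mmol/kg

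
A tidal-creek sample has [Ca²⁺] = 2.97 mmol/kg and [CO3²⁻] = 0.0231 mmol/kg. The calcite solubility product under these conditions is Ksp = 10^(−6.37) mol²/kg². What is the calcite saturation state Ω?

Ω = 0.161

Ksp = 10^(−6.37) = 4.266×10^-7
Ω = [Ca²⁺][CO3²⁻]/Ksp = (2.97×10^-3)(0.0231×10^-3) / 4.266×10^-7 = 0.161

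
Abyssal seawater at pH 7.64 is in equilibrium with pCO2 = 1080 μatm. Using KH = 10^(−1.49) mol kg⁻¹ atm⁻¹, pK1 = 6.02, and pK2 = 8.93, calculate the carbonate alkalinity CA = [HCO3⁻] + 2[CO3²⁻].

[CO2*] = KH · pCO2 = 10^(−1.49) × 1080×10^-6 = 3.495×10^-5 mol/kg
α₀ = 1/(1 + K1/[H⁺] + K1K2/[H⁺]²) = 1/(1 + 10^+1.62 + 10^+0.33) = 0.02231
DIC = [CO2*]/α₀ = 3.495×10^-5 / 0.02231 = 1.567 mmol/kg
CA = (α₁ + 2α₂)·DIC = (0.9300 + 2×0.04770) × 1.567 = 1.61 mmol/kg

CA = 1.61 mmol/kg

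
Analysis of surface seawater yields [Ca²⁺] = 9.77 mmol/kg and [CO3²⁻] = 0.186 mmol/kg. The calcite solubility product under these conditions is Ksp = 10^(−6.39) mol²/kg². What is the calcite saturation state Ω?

Ksp = 10^(−6.39) = 4.074×10^-7
Ω = [Ca²⁺][CO3²⁻]/Ksp = (9.77×10^-3)(0.186×10^-3) / 4.074×10^-7 = 4.46

Ω = 4.46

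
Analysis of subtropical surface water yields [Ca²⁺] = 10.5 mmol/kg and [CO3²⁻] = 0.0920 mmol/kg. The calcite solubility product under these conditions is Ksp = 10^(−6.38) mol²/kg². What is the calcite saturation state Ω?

Ksp = 10^(−6.38) = 4.169×10^-7
Ω = [Ca²⁺][CO3²⁻]/Ksp = (10.5×10^-3)(0.0920×10^-3) / 4.169×10^-7 = 2.32

Ω = 2.32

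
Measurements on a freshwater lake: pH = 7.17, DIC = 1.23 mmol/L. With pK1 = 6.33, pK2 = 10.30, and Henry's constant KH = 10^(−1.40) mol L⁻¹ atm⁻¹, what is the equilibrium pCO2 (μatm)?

α₀ = 1 / (1 + K1/[H⁺] + K1K2/[H⁺]²) = 1 / (1 + 10^+0.84 + 10^-2.29)
   = 1 / (1 + 6.9183 + 0.0051286) = 1/7.9234 = 0.1262
[CO2*] = α₀ × DIC = 0.1262 × 1.23 = 0.1552 mmol/L
pCO2 = [CO2*]/KH = 1.552×10^-4 / 3.981×10^-2 = 3900 μatm

pCO2 = 3900 μatm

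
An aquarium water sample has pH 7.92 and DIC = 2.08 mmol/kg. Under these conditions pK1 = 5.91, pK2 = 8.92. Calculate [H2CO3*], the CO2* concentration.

[CO2*] = 18.3 μmol/kg

α₀ = 1 / (1 + K1/[H⁺] + K1K2/[H⁺]²) = 1 / (1 + 10^+2.01 + 10^+1.01)
   = 1 / (1 + 102.33 + 10.233) = 1/113.56 = 0.008806
[CO2*] = α₀ × DIC = 0.008806 × 2.08 = 0.0183 mmol/kg = 18.3 μmol/kg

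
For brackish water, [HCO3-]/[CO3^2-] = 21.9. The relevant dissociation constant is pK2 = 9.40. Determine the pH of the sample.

From K2 = [H⁺][CO3^2-]/[HCO3-]:  pH = pK2 − log₁₀([HCO3-]/[CO3^2-])
log₁₀(21.9) = +1.340
pH = 9.40 − (+1.340) = 8.06

pH = 8.06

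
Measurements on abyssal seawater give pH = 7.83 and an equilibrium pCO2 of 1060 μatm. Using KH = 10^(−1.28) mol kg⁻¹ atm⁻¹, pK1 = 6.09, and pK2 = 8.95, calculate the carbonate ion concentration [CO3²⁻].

[CO2*] = KH · pCO2 = 10^(−1.28) × 1060×10^-6 = 5.563×10^-5 mol/kg
α₀ = 1/(1 + K1/[H⁺] + K1K2/[H⁺]²) = 1/(1 + 10^+1.74 + 10^+0.62) = 0.01663
DIC = [CO2*]/α₀ = 5.563×10^-5 / 0.01663 = 3.345 mmol/kg
[CO3²⁻] = α₂·DIC; α₂ = 0.06934, so [CO3²⁻] = 0.06934 × 3.345 = 0.232 mmol/kg

[CO3²⁻] = 0.232 mmol/kg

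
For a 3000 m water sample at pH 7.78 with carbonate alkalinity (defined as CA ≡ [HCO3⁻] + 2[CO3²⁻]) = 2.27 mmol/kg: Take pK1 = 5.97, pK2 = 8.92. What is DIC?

CA = [HCO3⁻] + 2[CO3²⁻] = (α₁ + 2α₂)·DIC
At pH 7.78: [H⁺]/K1 = 10^-1.81 = 0.015488, K2/[H⁺] = 10^-1.14 = 0.072444
α₁ = 1/(1 + 0.015488 + 0.072444) = 1/1.0879 = 0.9192; α₂ = α₁·K2/[H⁺] = 0.06659
α₁ + 2α₂ = 1.0524
DIC = CA / (α₁ + 2α₂) = 2.27 / 1.0524 = 2.16 mmol/kg

DIC = 2.16 mmol/kg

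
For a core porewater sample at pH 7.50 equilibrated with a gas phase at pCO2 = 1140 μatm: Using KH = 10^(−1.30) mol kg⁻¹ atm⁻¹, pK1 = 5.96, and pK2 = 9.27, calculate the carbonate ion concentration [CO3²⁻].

[CO2*] = KH · pCO2 = 10^(−1.30) × 1140×10^-6 = 5.714×10^-5 mol/kg
α₀ = 1/(1 + K1/[H⁺] + K1K2/[H⁺]²) = 1/(1 + 10^+1.54 + 10^-0.23) = 0.02758
DIC = [CO2*]/α₀ = 5.714×10^-5 / 0.02758 = 2.072 mmol/kg
[CO3²⁻] = α₂·DIC; α₂ = 0.01624, so [CO3²⁻] = 0.01624 × 2.072 = 0.0336 mmol/kg

[CO3²⁻] = 0.0336 mmol/kg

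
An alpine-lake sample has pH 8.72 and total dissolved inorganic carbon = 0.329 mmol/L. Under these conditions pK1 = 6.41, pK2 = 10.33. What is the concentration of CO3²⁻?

[CO3²⁻] = 7.84 μmol/L

α₂ = 1 / (1 + [H⁺]/K2 + [H⁺]²/(K1K2)) = 1 / (1 + 10^+1.61 + 10^-0.70)
   = 1 / (1 + 40.738 + 0.19953) = 1/41.938 = 0.02384
[CO3²⁻] = α₂ × DIC = 0.02384 × 0.329 = 0.00784 mmol/L = 7.84 μmol/L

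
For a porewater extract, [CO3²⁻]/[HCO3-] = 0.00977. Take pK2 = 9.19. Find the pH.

pH = 7.18

From K2 = [H⁺][CO3²⁻]/[HCO3-]:  pH = pK2 + log₁₀([CO3²⁻]/[HCO3-])
log₁₀(0.00977) = -2.010
pH = 9.19 + (-2.010) = 7.18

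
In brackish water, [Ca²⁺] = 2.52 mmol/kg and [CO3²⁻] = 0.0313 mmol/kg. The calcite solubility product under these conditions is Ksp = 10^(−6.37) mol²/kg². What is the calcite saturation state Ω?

Ksp = 10^(−6.37) = 4.266×10^-7
Ω = [Ca²⁺][CO3²⁻]/Ksp = (2.52×10^-3)(0.0313×10^-3) / 4.266×10^-7 = 0.185

Ω = 0.185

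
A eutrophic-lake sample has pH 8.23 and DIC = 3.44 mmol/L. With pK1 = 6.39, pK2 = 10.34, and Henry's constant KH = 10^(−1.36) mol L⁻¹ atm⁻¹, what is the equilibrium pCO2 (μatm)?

pCO2 = 1110 μatm

α₀ = 1 / (1 + K1/[H⁺] + K1K2/[H⁺]²) = 1 / (1 + 10^+1.84 + 10^-0.27)
   = 1 / (1 + 69.183 + 0.53703) = 1/70.720 = 0.01414
[CO2*] = α₀ × DIC = 0.01414 × 3.44 = 0.04864 mmol/L
pCO2 = [CO2*]/KH = 4.864×10^-5 / 4.365×10^-2 = 1110 μatm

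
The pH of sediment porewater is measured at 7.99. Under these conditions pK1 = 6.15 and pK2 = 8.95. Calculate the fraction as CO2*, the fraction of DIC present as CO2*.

α₀ = 0.0129

α₀ = 1 / (1 + K1/[H⁺] + K1K2/[H⁺]²) = 1 / (1 + 10^+1.84 + 10^+0.88)
   = 1 / (1 + 69.183 + 7.5858) = 1/77.769 = 0.01286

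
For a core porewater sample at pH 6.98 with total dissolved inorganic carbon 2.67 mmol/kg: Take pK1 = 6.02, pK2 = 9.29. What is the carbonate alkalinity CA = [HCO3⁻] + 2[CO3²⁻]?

CA = [HCO3⁻] + 2[CO3²⁻] = (α₁ + 2α₂)·DIC
At pH 6.98: [H⁺]/K1 = 10^-0.96 = 0.10965, K2/[H⁺] = 10^-2.31 = 0.0048978
α₁ = 1/(1 + 0.10965 + 0.0048978) = 1/1.1145 = 0.8972; α₂ = α₁·K2/[H⁺] = 0.004394
α₁ + 2α₂ = 0.9060
CA = 0.9060 × 2.67 = 2.42 mmol/kg

CA = 2.42 mmol/kg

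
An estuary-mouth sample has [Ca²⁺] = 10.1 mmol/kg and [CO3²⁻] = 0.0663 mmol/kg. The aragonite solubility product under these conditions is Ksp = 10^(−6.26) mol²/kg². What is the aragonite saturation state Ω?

Ω = 1.22

Ksp = 10^(−6.26) = 5.495×10^-7
Ω = [Ca²⁺][CO3²⁻]/Ksp = (10.1×10^-3)(0.0663×10^-3) / 5.495×10^-7 = 1.22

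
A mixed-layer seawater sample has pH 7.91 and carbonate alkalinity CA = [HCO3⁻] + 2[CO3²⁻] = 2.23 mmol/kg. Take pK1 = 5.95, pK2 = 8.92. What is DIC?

DIC = 2.07 mmol/kg

CA = [HCO3⁻] + 2[CO3²⁻] = (α₁ + 2α₂)·DIC
At pH 7.91: [H⁺]/K1 = 10^-1.96 = 0.010965, K2/[H⁺] = 10^-1.01 = 0.097724
α₁ = 1/(1 + 0.010965 + 0.097724) = 1/1.1087 = 0.9020; α₂ = α₁·K2/[H⁺] = 0.08814
α₁ + 2α₂ = 1.0783
DIC = CA / (α₁ + 2α₂) = 2.23 / 1.0783 = 2.07 mmol/kg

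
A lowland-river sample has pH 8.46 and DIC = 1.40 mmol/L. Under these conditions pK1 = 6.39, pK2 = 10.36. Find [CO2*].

α₀ = 1 / (1 + K1/[H⁺] + K1K2/[H⁺]²) = 1 / (1 + 10^+2.07 + 10^+0.17)
   = 1 / (1 + 117.49 + 1.4791) = 1/119.97 = 0.008335
[CO2*] = α₀ × DIC = 0.008335 × 1.40 = 0.0117 mmol/L = 11.7 μmol/L

[CO2*] = 11.7 μmol/L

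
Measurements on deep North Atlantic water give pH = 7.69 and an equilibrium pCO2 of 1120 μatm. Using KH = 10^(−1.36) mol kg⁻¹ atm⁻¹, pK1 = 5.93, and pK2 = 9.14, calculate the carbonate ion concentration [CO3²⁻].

[CO2*] = KH · pCO2 = 10^(−1.36) × 1120×10^-6 = 4.889×10^-5 mol/kg
α₀ = 1/(1 + K1/[H⁺] + K1K2/[H⁺]²) = 1/(1 + 10^+1.76 + 10^+0.31) = 0.01651
DIC = [CO2*]/α₀ = 4.889×10^-5 / 0.01651 = 2.962 mmol/kg
[CO3²⁻] = α₂·DIC; α₂ = 0.03370, so [CO3²⁻] = 0.03370 × 2.962 = 0.0998 mmol/kg

[CO3²⁻] = 0.0998 mmol/kg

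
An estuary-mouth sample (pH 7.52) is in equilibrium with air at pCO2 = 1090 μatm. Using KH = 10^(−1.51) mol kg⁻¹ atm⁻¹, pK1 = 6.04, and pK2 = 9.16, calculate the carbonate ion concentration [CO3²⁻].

[CO3²⁻] = 0.0233 mmol/kg

[CO2*] = KH · pCO2 = 10^(−1.51) × 1090×10^-6 = 3.368×10^-5 mol/kg
α₀ = 1/(1 + K1/[H⁺] + K1K2/[H⁺]²) = 1/(1 + 10^+1.48 + 10^-0.16) = 0.03136
DIC = [CO2*]/α₀ = 3.368×10^-5 / 0.03136 = 1.074 mmol/kg
[CO3²⁻] = α₂·DIC; α₂ = 0.02169, so [CO3²⁻] = 0.02169 × 1.074 = 0.0233 mmol/kg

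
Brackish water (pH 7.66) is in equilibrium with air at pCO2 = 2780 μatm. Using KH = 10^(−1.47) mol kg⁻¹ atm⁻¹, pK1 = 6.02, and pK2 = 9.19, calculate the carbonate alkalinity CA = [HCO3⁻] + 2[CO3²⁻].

CA = 4.35 mmol/kg

[CO2*] = KH · pCO2 = 10^(−1.47) × 2780×10^-6 = 9.420×10^-5 mol/kg
α₀ = 1/(1 + K1/[H⁺] + K1K2/[H⁺]²) = 1/(1 + 10^+1.64 + 10^+0.11) = 0.02177
DIC = [CO2*]/α₀ = 9.420×10^-5 / 0.02177 = 4.327 mmol/kg
CA = (α₁ + 2α₂)·DIC = (0.9502 + 2×0.02804) × 4.327 = 4.35 mmol/kg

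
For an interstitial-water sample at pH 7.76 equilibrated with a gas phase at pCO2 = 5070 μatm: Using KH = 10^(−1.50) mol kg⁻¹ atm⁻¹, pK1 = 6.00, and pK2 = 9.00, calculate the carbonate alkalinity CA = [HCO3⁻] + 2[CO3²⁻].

CA = 10.3 mmol/kg

[CO2*] = KH · pCO2 = 10^(−1.50) × 5070×10^-6 = 1.603×10^-4 mol/kg
α₀ = 1/(1 + K1/[H⁺] + K1K2/[H⁺]²) = 1/(1 + 10^+1.76 + 10^+0.52) = 0.01617
DIC = [CO2*]/α₀ = 1.603×10^-4 / 0.01617 = 9.917 mmol/kg
CA = (α₁ + 2α₂)·DIC = (0.9303 + 2×0.05353) × 9.917 = 10.3 mmol/kg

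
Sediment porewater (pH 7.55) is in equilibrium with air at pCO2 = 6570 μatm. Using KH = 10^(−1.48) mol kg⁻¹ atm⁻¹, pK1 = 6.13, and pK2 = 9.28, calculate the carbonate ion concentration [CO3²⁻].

[CO3²⁻] = 0.107 mmol/kg

[CO2*] = KH · pCO2 = 10^(−1.48) × 6570×10^-6 = 2.176×10^-4 mol/kg
α₀ = 1/(1 + K1/[H⁺] + K1K2/[H⁺]²) = 1/(1 + 10^+1.42 + 10^-0.31) = 0.03598
DIC = [CO2*]/α₀ = 2.176×10^-4 / 0.03598 = 6.046 mmol/kg
[CO3²⁻] = α₂·DIC; α₂ = 0.01762, so [CO3²⁻] = 0.01762 × 6.046 = 0.107 mmol/kg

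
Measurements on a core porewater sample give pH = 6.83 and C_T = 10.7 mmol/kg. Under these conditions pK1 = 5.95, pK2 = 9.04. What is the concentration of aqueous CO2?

α₀ = 1 / (1 + K1/[H⁺] + K1K2/[H⁺]²) = 1 / (1 + 10^+0.88 + 10^-1.33)
   = 1 / (1 + 7.5858 + 0.046774) = 1/8.6325 = 0.1158
[CO2*] = α₀ × DIC = 0.1158 × 10.7 = 1.24 mmol/kg

[CO2*] = 1.24 mmol/kg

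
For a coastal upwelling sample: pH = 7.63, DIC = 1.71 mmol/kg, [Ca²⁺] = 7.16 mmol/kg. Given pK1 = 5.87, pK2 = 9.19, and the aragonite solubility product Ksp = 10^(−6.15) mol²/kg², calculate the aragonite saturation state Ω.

Ω = 0.456

α₂ = 1 / (1 + [H⁺]/K2 + [H⁺]²/(K1K2)) = 1 / (1 + 10^+1.56 + 10^-0.20)
   = 1 / (1 + 36.308 + 0.63096) = 1/37.939 = 0.02636
[CO3²⁻] = α₂ × DIC = 0.02636 × 1.71 = 0.04507 mmol/kg
Ksp = 10^(−6.15) = 7.079×10^-7
Ω = [Ca²⁺][CO3²⁻]/Ksp = (7.16×10^-3)(4.507×10^-5) / 7.079×10^-7 = 0.456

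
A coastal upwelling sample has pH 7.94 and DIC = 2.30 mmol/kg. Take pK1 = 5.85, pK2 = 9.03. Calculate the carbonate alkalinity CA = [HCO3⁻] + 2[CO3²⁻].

CA = 2.45 mmol/kg

CA = [HCO3⁻] + 2[CO3²⁻] = (α₁ + 2α₂)·DIC
At pH 7.94: [H⁺]/K1 = 10^-2.09 = 0.0081283, K2/[H⁺] = 10^-1.09 = 0.081283
α₁ = 1/(1 + 0.0081283 + 0.081283) = 1/1.0894 = 0.9179; α₂ = α₁·K2/[H⁺] = 0.07461
α₁ + 2α₂ = 1.0672
CA = 1.0672 × 2.30 = 2.45 mmol/kg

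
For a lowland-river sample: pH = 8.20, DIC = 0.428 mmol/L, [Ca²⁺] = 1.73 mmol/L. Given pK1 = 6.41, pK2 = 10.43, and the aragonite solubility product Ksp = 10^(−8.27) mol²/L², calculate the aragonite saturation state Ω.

α₂ = 1 / (1 + [H⁺]/K2 + [H⁺]²/(K1K2)) = 1 / (1 + 10^+2.23 + 10^+0.44)
   = 1 / (1 + 169.82 + 2.7542) = 1/173.58 = 0.005761
[CO3²⁻] = α₂ × DIC = 0.005761 × 0.428 = 0.002466 mmol/L = 2.466 μmol/L
Ksp = 10^(−8.27) = 5.370×10^-9
Ω = [Ca²⁺][CO3²⁻]/Ksp = (1.73×10^-3)(2.466×10^-6) / 5.370×10^-9 = 0.794

Ω = 0.794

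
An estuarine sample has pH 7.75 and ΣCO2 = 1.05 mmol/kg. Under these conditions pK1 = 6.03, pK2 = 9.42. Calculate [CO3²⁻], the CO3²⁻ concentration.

[CO3²⁻] = 0.0216 mmol/kg

α₂ = 1 / (1 + [H⁺]/K2 + [H⁺]²/(K1K2)) = 1 / (1 + 10^+1.67 + 10^-0.05)
   = 1 / (1 + 46.774 + 0.89125) = 1/48.665 = 0.02055
[CO3²⁻] = α₂ × DIC = 0.02055 × 1.05 = 0.0216 mmol/kg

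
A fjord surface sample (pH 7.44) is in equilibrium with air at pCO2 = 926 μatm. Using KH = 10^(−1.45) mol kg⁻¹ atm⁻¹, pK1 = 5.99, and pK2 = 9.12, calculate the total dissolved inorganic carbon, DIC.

[CO2*] = KH · pCO2 = 10^(−1.45) × 926×10^-6 = 3.286×10^-5 mol/kg
α₀ = 1/(1 + K1/[H⁺] + K1K2/[H⁺]²) = 1/(1 + 10^+1.45 + 10^-0.23) = 0.03359
DIC = [CO2*]/α₀ = 3.286×10^-5 / 0.03359 = 0.978 mmol/kg

DIC = 0.978 mmol/kg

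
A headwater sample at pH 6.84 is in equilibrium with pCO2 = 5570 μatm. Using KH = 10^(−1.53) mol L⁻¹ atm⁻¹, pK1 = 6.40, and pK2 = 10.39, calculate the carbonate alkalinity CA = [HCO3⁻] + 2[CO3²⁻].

[CO2*] = KH · pCO2 = 10^(−1.53) × 5570×10^-6 = 1.644×10^-4 mol/L
α₀ = 1/(1 + K1/[H⁺] + K1K2/[H⁺]²) = 1/(1 + 10^+0.44 + 10^-3.11) = 0.2663
DIC = [CO2*]/α₀ = 1.644×10^-4 / 0.2663 = 0.6173 mmol/L
CA = (α₁ + 2α₂)·DIC = (0.7335 + 2×0.0002067) × 0.6173 = 0.453 mmol/L

CA = 0.453 mmol/L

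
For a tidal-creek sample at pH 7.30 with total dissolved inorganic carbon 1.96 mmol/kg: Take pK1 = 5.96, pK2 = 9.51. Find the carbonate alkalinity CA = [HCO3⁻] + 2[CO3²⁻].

CA = [HCO3⁻] + 2[CO3²⁻] = (α₁ + 2α₂)·DIC
At pH 7.30: [H⁺]/K1 = 10^-1.34 = 0.045709, K2/[H⁺] = 10^-2.21 = 0.0061660
α₁ = 1/(1 + 0.045709 + 0.0061660) = 1/1.0519 = 0.9507; α₂ = α₁·K2/[H⁺] = 0.005862
α₁ + 2α₂ = 0.9624
CA = 0.9624 × 1.96 = 1.89 mmol/kg

CA = 1.89 mmol/kg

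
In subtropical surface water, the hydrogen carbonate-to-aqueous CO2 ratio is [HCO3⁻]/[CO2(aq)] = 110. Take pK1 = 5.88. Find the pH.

From K1 = [H⁺][HCO3⁻]/[CO2(aq)]:  pH = pK1 + log₁₀([HCO3⁻]/[CO2(aq)])
log₁₀(110) = +2.041
pH = 5.88 + (+2.041) = 7.92

pH = 7.92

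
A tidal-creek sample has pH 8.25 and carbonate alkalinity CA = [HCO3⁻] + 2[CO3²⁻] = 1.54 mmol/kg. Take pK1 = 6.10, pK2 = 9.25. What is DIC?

DIC = 1.42 mmol/kg

CA = [HCO3⁻] + 2[CO3²⁻] = (α₁ + 2α₂)·DIC
At pH 8.25: [H⁺]/K1 = 10^-2.15 = 0.0070795, K2/[H⁺] = 10^-1.00 = 0.10000
α₁ = 1/(1 + 0.0070795 + 0.10000) = 1/1.1071 = 0.9033; α₂ = α₁·K2/[H⁺] = 0.09033
α₁ + 2α₂ = 1.0839
DIC = CA / (α₁ + 2α₂) = 1.54 / 1.0839 = 1.42 mmol/kg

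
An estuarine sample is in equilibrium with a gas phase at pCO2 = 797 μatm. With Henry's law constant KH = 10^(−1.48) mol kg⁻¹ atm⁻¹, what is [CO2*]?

[CO2*] = 26.4 μmol/kg

KH = 10^(−1.48) = 3.311×10^-2 mol kg⁻¹ atm⁻¹
[CO2*] = KH · pCO2 = 3.311×10^-2 × 797×10^-6 atm = 2.64×10^-5 mol/kg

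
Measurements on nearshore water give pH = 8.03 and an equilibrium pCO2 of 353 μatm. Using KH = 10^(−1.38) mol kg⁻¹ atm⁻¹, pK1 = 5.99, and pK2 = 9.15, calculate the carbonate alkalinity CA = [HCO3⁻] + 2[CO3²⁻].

CA = 1.86 mmol/kg

[CO2*] = KH · pCO2 = 10^(−1.38) × 353×10^-6 = 1.472×10^-5 mol/kg
α₀ = 1/(1 + K1/[H⁺] + K1K2/[H⁺]²) = 1/(1 + 10^+2.04 + 10^+0.92) = 0.008406
DIC = [CO2*]/α₀ = 1.472×10^-5 / 0.008406 = 1.751 mmol/kg
CA = (α₁ + 2α₂)·DIC = (0.9217 + 2×0.06992) × 1.751 = 1.86 mmol/kg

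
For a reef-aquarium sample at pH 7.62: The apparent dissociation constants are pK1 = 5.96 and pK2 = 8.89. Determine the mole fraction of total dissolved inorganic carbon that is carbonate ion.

α₂ = 0.0499

α₂ = 1 / (1 + [H⁺]/K2 + [H⁺]²/(K1K2)) = 1 / (1 + 10^+1.27 + 10^-0.39)
   = 1 / (1 + 18.621 + 0.40738) = 1/20.028 = 0.04993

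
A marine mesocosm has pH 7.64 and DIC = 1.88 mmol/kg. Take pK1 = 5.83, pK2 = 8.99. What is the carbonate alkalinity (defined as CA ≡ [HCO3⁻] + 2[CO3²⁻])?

CA = 1.93 mmol/kg

CA = [HCO3⁻] + 2[CO3²⁻] = (α₁ + 2α₂)·DIC
At pH 7.64: [H⁺]/K1 = 10^-1.81 = 0.015488, K2/[H⁺] = 10^-1.35 = 0.044668
α₁ = 1/(1 + 0.015488 + 0.044668) = 1/1.0602 = 0.9433; α₂ = α₁·K2/[H⁺] = 0.04213
α₁ + 2α₂ = 1.0275
CA = 1.0275 × 1.88 = 1.93 mmol/kg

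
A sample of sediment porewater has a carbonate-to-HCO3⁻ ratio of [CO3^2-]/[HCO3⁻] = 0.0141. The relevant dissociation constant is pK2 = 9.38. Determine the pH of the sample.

From K2 = [H⁺][CO3^2-]/[HCO3⁻]:  pH = pK2 + log₁₀([CO3^2-]/[HCO3⁻])
log₁₀(0.0141) = -1.851
pH = 9.38 + (-1.851) = 7.53

pH = 7.53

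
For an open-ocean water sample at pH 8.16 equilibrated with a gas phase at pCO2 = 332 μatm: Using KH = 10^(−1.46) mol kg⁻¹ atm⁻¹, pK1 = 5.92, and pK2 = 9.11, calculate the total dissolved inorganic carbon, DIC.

[CO2*] = KH · pCO2 = 10^(−1.46) × 332×10^-6 = 1.151×10^-5 mol/kg
α₀ = 1/(1 + K1/[H⁺] + K1K2/[H⁺]²) = 1/(1 + 10^+2.24 + 10^+1.29) = 0.005147
DIC = [CO2*]/α₀ = 1.151×10^-5 / 0.005147 = 2.24 mmol/kg

DIC = 2.24 mmol/kg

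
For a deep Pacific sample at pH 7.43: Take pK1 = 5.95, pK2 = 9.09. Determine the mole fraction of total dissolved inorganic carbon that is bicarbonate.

α₁ = 1 / (1 + [H⁺]/K1 + K2/[H⁺]) = 1 / (1 + 10^-1.48 + 10^-1.66)
   = 1 / (1 + 0.033113 + 0.021878) = 1/1.0550 = 0.9479

α₁ = 0.948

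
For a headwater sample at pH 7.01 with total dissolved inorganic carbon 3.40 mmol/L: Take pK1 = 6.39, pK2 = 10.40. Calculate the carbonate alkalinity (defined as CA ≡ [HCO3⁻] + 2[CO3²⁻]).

CA = 2.74 mmol/L

CA = [HCO3⁻] + 2[CO3²⁻] = (α₁ + 2α₂)·DIC
At pH 7.01: [H⁺]/K1 = 10^-0.62 = 0.23988, K2/[H⁺] = 10^-3.39 = 0.00040738
α₁ = 1/(1 + 0.23988 + 0.00040738) = 1/1.2403 = 0.8063; α₂ = α₁·K2/[H⁺] = 0.0003285
α₁ + 2α₂ = 0.8069
CA = 0.8069 × 3.40 = 2.74 mmol/L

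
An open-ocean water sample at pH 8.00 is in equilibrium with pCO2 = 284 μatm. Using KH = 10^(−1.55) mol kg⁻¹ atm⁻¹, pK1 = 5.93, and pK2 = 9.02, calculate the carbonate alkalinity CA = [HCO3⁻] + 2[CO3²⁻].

[CO2*] = KH · pCO2 = 10^(−1.55) × 284×10^-6 = 8.004×10^-6 mol/kg
α₀ = 1/(1 + K1/[H⁺] + K1K2/[H⁺]²) = 1/(1 + 10^+2.07 + 10^+1.05) = 0.007710
DIC = [CO2*]/α₀ = 8.004×10^-6 / 0.007710 = 1.038 mmol/kg
CA = (α₁ + 2α₂)·DIC = (0.9058 + 2×0.08650) × 1.038 = 1.12 mmol/kg

CA = 1.12 mmol/kg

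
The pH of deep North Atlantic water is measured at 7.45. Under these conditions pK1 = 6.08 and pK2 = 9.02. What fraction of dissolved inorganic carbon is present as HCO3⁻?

α₁ = 0.935

α₁ = 1 / (1 + [H⁺]/K1 + K2/[H⁺]) = 1 / (1 + 10^-1.37 + 10^-1.57)
   = 1 / (1 + 0.042658 + 0.026915) = 1/1.0696 = 0.9350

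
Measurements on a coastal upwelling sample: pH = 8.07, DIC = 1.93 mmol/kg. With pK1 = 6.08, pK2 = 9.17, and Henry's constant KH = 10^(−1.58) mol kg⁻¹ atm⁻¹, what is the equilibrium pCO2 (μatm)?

pCO2 = 689 μatm

α₀ = 1 / (1 + K1/[H⁺] + K1K2/[H⁺]²) = 1 / (1 + 10^+1.99 + 10^+0.89)
   = 1 / (1 + 97.724 + 7.7625) = 1/106.49 = 0.009391
[CO2*] = α₀ × DIC = 0.009391 × 1.93 = 0.01812 mmol/kg = 18.12 μmol/kg
pCO2 = [CO2*]/KH = 1.812×10^-5 / 2.630×10^-2 = 689 μatm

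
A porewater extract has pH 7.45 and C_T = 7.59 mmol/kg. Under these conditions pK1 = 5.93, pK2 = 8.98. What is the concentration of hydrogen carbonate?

[HCO3⁻] = 7.16 mmol/kg

α₁ = 1 / (1 + [H⁺]/K1 + K2/[H⁺]) = 1 / (1 + 10^-1.52 + 10^-1.53)
   = 1 / (1 + 0.030200 + 0.029512) = 1/1.0597 = 0.9437
[HCO3⁻] = α₁ × DIC = 0.9437 × 7.59 = 7.16 mmol/kg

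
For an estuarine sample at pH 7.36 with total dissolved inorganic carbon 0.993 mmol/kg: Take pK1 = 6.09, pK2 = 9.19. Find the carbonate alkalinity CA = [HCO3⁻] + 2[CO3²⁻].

CA = [HCO3⁻] + 2[CO3²⁻] = (α₁ + 2α₂)·DIC
At pH 7.36: [H⁺]/K1 = 10^-1.27 = 0.053703, K2/[H⁺] = 10^-1.83 = 0.014791
α₁ = 1/(1 + 0.053703 + 0.014791) = 1/1.0685 = 0.9359; α₂ = α₁·K2/[H⁺] = 0.01384
α₁ + 2α₂ = 0.9636
CA = 0.9636 × 0.993 = 0.957 mmol/kg

CA = 0.957 mmol/kg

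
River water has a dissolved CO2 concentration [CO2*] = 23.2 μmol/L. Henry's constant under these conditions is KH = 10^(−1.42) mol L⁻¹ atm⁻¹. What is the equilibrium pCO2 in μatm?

pCO2 = 610 μatm

KH = 10^(−1.42) = 3.802×10^-2 mol L⁻¹ atm⁻¹
pCO2 = [CO2*]/KH = 23.2×10^-6 / 3.802×10^-2 = 6.10×10^-4 atm = 610 μatm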